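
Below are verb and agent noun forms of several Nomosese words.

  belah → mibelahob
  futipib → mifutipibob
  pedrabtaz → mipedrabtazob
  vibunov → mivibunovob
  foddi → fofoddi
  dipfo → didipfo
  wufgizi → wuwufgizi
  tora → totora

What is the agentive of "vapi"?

futipib and foddi both have last vowel 'i' yet inflect differently (mifutipibob, fofoddi), so the last vowel is not what conditions the rule; whether the stem ends in a vowel or a consonant is.
"vapi" ends in a vowel. The stems ending in a vowel (foddi → fofoddi, dipfo → didipfo, wufgizi → wuwufgizi) repeat the first consonant+vowel as a prefix.
So vapi → vavapi.

vavapi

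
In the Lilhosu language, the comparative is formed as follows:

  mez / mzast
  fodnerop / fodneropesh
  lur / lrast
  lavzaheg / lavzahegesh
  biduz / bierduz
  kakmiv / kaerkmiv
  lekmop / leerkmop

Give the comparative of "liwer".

"liwer" has 2 vowels. The stems with 2 vowels (biduz → bierduz, kakmiv → kaerkmiv, lekmop → leerkmop) insert -er- after the first vowel.
The other patterns: stems with 1 vowel delete the last vowel and add -ast; stems with 3 vowels add -esh.
So liwer → lierwer.

lierwer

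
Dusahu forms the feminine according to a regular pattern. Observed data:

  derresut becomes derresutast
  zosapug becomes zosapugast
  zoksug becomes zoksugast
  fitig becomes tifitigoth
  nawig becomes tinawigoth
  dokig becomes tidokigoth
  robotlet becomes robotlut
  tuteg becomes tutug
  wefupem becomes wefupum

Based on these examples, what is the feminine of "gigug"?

zosapug and fitig both end in -g yet inflect differently (zosapugast, tifitigoth), so the final letter is not what conditions the rule; the last vowel is.
"gigug" has last vowel 'u'. The stems whose last vowel is 'u' (derresut → derresutast, zosapug → zosapugast, zoksug → zoksugast) add -ast.
The other patterns: stems whose last vowel is 'i' add ti- … -oth around the stem; stems whose last vowel is 'e' change the last vowel to 'u'.
So gigug → gigugast.

gigugast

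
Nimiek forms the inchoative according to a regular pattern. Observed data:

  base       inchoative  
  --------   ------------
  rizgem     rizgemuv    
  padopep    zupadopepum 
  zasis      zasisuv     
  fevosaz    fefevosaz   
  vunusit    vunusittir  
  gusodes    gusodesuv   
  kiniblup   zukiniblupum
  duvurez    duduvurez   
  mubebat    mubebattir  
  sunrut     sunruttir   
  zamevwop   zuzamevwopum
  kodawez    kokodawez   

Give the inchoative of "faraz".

fevosaz and mubebat both have last vowel 'a' yet inflect differently (fefevosaz, mubebattir), so the last vowel is not what conditions the rule; the final letter is.
"faraz" ends in -z. The stems ending in -z (duvurez → duduvurez, fevosaz → fefevosaz, kodawez → kokodawez) repeat the first consonant+vowel as a prefix.
The other patterns: stems ending in -t double the final consonant and add -ir; stems ending in -p add zu- … -um around the stem; stems ending in -m or -s add -uv.
So faraz → fafaraz.

fafaraz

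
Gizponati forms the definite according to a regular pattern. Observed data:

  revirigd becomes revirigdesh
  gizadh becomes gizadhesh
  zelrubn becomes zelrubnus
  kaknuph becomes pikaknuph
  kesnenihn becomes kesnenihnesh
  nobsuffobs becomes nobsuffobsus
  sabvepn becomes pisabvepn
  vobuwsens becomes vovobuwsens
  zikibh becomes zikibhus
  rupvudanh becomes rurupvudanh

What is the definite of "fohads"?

rupvudanh and zikibh both end in -h yet inflect differently (rurupvudanh, zikibhus), so the final letter is not what conditions the rule; the second-to-last letter is.
"fohads" has second-to-last letter 'd'. The one such stem in the data (gizadh → gizadhesh) adds -esh, so the same rule applies.
The other patterns: stems whose second-to-last letter is 'n' repeat the first consonant+vowel as a prefix; stems whose second-to-last letter is 'b' add -us; stems whose second-to-last letter is 'p' add the prefix pi-.
So fohads → fohadsesh.

fohadsesh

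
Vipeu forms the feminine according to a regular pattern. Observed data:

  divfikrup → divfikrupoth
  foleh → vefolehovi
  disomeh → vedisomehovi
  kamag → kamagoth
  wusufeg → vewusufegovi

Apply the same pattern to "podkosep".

vepodkosepovi

"podkosep" has last vowel 'e'. The stems whose last vowel is 'e' (foleh → vefolehovi, wusufeg → vewusufegovi, disomeh → vedisomehovi) add ve- … -ovi around the stem.
So podkosep → vepodkosepovi.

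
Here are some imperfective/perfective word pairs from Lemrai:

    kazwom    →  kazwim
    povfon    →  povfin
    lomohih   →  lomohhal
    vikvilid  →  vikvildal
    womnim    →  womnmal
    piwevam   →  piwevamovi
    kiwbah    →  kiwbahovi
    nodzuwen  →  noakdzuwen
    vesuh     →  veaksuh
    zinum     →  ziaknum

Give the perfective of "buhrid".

kazwom and womnim both end in -m yet inflect differently (kazwim, womnmal), so the final letter is not what conditions the rule; the last vowel is.
"buhrid" has last vowel 'i'. The stems whose last vowel is 'i' (lomohih → lomohhal, vikvilid → vikvildal, womnim → womnmal) delete the last vowel and add -al.
So buhrid → buhrdal.

buhrdal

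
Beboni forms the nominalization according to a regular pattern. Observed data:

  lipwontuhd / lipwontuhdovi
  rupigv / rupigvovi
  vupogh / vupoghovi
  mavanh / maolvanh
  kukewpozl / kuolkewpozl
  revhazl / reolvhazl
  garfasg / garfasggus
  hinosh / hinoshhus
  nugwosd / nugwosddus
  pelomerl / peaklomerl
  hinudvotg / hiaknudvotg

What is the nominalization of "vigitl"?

"vigitl" has second-to-last letter 't'. The one such stem in the data (hinudvotg → hiaknudvotg) inserts -ak- after the first vowel (as does pelomerl), so the same rule applies.
The other patterns: stems whose second-to-last letter is 'g' or 'h' add -ovi; stems whose second-to-last letter is 'n' or 'z' insert -ol- after the first vowel; stems whose second-to-last letter is 's' double the final consonant and add -us.
So vigitl → viakgitl.

viakgitl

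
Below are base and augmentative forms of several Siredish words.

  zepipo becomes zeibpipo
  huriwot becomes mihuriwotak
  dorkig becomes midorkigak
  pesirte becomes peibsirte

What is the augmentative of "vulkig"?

huriwot and zepipo both have last vowel 'o' yet inflect differently (mihuriwotak, zeibpipo), so the last vowel is not what conditions the rule; whether the stem ends in a vowel or a consonant is.
"vulkig" ends in a consonant. The stems ending in a consonant (huriwot → mihuriwotak, dorkig → midorkigak) add mi- … -ak around the stem.
The other pattern: stems ending in a vowel insert -ib- after the first vowel.
So vulkig → mivulkigak.

mivulkigak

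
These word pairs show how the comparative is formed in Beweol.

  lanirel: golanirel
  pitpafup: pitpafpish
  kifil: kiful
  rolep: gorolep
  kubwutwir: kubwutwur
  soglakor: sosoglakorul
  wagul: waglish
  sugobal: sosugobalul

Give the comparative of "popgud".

popgdish

wagul and kifil both end in -l yet inflect differently (waglish, kiful), so the final letter is not what conditions the rule; the last vowel is.
"popgud" has last vowel 'u'. The stems whose last vowel is 'u' (pitpafup → pitpafpish, wagul → waglish) delete the last vowel and add -ish.
The other patterns: stems whose last vowel is 'i' change the last vowel to 'u'; stems whose last vowel is 'e' add the prefix go-; stems whose last vowel is 'a' or 'o' add so- … -ul around the stem.
So popgud → popgdish.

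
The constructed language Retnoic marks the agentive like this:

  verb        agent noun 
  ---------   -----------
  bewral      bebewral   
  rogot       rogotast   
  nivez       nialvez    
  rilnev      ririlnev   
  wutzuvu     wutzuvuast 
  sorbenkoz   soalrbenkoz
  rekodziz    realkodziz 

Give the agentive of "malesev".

mamalesev

nivez and rilnev both have last vowel 'e' yet inflect differently (nialvez, ririlnev), so the last vowel is not what conditions the rule; the final letter is.
"malesev" ends in -v. The one such stem in the data (rilnev → ririlnev) repeats the first consonant+vowel as a prefix (as does bewral), so the same rule applies.
The other patterns: stems ending in -z insert -al- after the first vowel; stems ending in -t or -u add -ast.
So malesev → mamalesev.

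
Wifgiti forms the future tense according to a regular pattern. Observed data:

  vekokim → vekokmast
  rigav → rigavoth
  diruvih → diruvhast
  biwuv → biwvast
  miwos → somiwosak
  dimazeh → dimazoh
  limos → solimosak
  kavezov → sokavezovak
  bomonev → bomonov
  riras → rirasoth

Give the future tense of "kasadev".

kasadov

miwos and riras both end in -s yet inflect differently (somiwosak, rirasoth), so the final letter is not what conditions the rule; the last vowel is.
"kasadev" has last vowel 'e'. The stems whose last vowel is 'e' (bomonev → bomonov, dimazeh → dimazoh) change the last vowel to 'o'.
The other patterns: stems whose last vowel is 'o' add so- … -ak around the stem; stems whose last vowel is 'a' add -oth; stems whose last vowel is 'i' or 'u' delete the last vowel and add -ast.
So kasadev → kasadov.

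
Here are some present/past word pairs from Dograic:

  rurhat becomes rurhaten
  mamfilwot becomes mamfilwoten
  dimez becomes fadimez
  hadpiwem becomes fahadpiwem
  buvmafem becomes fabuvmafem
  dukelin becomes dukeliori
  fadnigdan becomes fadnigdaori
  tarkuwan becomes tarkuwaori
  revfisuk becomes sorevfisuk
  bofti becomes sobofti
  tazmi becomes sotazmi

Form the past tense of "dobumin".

dobumiori

rurhat and fadnigdan both have last vowel 'a' yet inflect differently (rurhaten, fadnigdaori), so the last vowel is not what conditions the rule; the final letter is.
"dobumin" ends in -n. The stems ending in -n (dukelin → dukeliori, fadnigdan → fadnigdaori, tarkuwan → tarkuwaori) drop the final letter and add -ori.
The other patterns: stems ending in -t add -en; stems ending in -m or -z add the prefix fa-; stems ending in -i or -k add the prefix so-.
So dobumin → dobumiori.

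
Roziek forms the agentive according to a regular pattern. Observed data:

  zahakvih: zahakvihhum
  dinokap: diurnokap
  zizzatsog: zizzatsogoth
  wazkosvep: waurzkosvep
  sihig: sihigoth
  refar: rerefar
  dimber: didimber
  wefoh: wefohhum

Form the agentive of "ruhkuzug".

ruhkuzugoth

dinokap and refar both have last vowel 'a' yet inflect differently (diurnokap, rerefar), so the last vowel is not what conditions the rule; the final letter is.
"ruhkuzug" ends in -g. The stems ending in -g (sihig → sihigoth, zizzatsog → zizzatsogoth) add -oth.
So ruhkuzug → ruhkuzugoth.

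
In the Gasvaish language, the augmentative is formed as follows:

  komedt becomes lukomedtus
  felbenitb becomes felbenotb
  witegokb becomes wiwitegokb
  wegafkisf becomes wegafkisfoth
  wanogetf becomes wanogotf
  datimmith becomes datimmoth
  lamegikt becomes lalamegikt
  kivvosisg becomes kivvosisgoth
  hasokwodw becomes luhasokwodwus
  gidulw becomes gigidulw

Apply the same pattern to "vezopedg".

wegafkisf and wanogetf both end in -f yet inflect differently (wegafkisfoth, wanogotf), so the final letter is not what conditions the rule; the second-to-last letter is.
"vezopedg" has second-to-last letter 'd'. The stems whose second-to-last letter is 'd' (komedt → lukomedtus, hasokwodw → luhasokwodwus) add lu- … -us around the stem.
So vezopedg → luvezopedgus.

luvezopedgus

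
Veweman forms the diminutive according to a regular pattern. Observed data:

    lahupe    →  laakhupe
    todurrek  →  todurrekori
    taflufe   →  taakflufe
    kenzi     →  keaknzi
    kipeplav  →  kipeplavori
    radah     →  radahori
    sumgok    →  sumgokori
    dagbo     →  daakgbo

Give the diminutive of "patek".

patekori

dagbo and sumgok both have last vowel 'o' yet inflect differently (daakgbo, sumgokori), so the last vowel is not what conditions the rule; whether the stem ends in a vowel or a consonant is.
"patek" ends in a consonant. The stems ending in a consonant (kipeplav → kipeplavori, sumgok → sumgokori, radah → radahori) add -ori.
The other pattern: stems ending in a vowel insert -ak- after the first vowel.
So patek → patekori.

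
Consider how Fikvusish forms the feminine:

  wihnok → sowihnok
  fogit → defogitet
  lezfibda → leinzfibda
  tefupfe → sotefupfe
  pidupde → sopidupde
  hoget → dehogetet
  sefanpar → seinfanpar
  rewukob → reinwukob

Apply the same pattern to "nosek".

tefupfe and hoget both have last vowel 'e' yet inflect differently (sotefupfe, dehogetet), so the last vowel is not what conditions the rule; the final letter is.
"nosek" ends in -k. The one such stem in the data (wihnok → sowihnok) adds the prefix so-, so the same rule applies.
The other patterns: stems ending in -t add de- … -et around the stem; stems ending in -a, -b or -r insert -in- after the first vowel.
So nosek → sonosek.

sonosek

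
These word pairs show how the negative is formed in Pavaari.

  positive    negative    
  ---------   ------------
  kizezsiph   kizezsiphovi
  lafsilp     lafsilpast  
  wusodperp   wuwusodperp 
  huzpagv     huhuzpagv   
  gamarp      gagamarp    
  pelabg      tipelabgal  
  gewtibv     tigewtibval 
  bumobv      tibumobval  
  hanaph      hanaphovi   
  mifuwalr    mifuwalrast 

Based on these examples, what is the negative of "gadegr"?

gagadegr

lafsilp and gamarp both end in -p yet inflect differently (lafsilpast, gagamarp), so the final letter is not what conditions the rule; the second-to-last letter is.
"gadegr" has second-to-last letter 'g'. The one such stem in the data (huzpagv → huhuzpagv) repeats the first consonant+vowel as a prefix (as do gamarp, wusodperp), so the same rule applies.
So gadegr → gagadegr.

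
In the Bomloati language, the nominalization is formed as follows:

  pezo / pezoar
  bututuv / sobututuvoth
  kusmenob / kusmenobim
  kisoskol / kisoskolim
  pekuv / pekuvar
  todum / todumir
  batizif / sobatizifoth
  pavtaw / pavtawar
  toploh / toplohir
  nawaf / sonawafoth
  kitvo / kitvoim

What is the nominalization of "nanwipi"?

pezo and kitvo both end in -o yet inflect differently (pezoar, kitvoim), so the final letter is not what conditions the rule; the first letter is.
"nanwipi" begins with n-. The one such stem in the data (nawaf → sonawafoth) adds so- … -oth around the stem, so the same rule applies.
The other patterns: stems beginning with p- add -ar; stems beginning with t- add -ir; stems beginning with k- add -im.
So nanwipi → sonanwipioth.

sonanwipioth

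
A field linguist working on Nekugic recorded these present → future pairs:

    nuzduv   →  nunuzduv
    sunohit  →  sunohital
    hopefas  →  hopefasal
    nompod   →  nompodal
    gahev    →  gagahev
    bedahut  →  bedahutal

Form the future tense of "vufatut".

vufatutal

"vufatut" ends in -t. The stems ending in -t (sunohit → sunohital, bedahut → bedahutal) add -al.
So vufatut → vufatutal.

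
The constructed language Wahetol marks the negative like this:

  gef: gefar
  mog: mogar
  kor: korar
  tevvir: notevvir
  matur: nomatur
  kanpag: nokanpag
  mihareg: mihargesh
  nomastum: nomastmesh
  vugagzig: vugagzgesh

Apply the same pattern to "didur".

nodidur

kor and tevvir both end in -r yet inflect differently (korar, notevvir), so the final letter is not what conditions the rule; the number of vowels is.
"didur" has 2 vowels. The stems with 2 vowels (tevvir → notevvir, matur → nomatur, kanpag → nokanpag) add the prefix no-.
The other patterns: stems with 1 vowel add -ar; stems with 3 vowels delete the last vowel and add -esh.
So didur → nodidur.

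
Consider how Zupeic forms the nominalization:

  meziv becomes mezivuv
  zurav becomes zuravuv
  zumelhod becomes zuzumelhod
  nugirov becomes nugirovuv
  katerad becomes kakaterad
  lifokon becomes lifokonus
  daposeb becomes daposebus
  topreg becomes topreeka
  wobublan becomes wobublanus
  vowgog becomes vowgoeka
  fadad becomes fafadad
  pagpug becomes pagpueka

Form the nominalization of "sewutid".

nugirov and vowgog both have last vowel 'o' yet inflect differently (nugirovuv, vowgoeka), so the last vowel is not what conditions the rule; the final letter is.
"sewutid" ends in -d. The stems ending in -d (fadad → fafadad, zumelhod → zuzumelhod, katerad → kakaterad) repeat the first consonant+vowel as a prefix.
The other patterns: stems ending in -v add -uv; stems ending in -g drop the final letter and add -eka; stems ending in -b or -n add -us.
So sewutid → sesewutid.

sesewutid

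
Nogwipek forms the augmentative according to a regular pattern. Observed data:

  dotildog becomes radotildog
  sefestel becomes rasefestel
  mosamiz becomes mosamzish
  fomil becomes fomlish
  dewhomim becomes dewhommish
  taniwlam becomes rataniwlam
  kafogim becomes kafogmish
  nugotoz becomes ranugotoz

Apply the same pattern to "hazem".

dewhomim and taniwlam both end in -m yet inflect differently (dewhommish, rataniwlam), so the final letter is not what conditions the rule; the last vowel is.
"hazem" has last vowel 'e'. The one such stem in the data (sefestel → rasefestel) adds the prefix ra-, so the same rule applies.
The other pattern: stems whose last vowel is 'i' delete the last vowel and add -ish.
So hazem → rahazem.

rahazem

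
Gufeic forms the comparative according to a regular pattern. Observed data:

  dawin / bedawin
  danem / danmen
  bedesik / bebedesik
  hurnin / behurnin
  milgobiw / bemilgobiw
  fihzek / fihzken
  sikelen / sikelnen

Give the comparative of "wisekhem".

"wisekhem" has last vowel 'e'. The stems whose last vowel is 'e' (danem → danmen, fihzek → fihzken, sikelen → sikelnen) delete the last vowel and add -en.
The other pattern: stems whose last vowel is 'i' add the prefix be-.
So wisekhem → wisekhmen.

wisekhmen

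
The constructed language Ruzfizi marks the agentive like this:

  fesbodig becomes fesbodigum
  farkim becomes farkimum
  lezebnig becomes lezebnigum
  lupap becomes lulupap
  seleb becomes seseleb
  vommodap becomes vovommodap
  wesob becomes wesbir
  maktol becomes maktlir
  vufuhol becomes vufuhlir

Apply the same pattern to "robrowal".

rorobrowal

seleb and wesob both end in -b yet inflect differently (seseleb, wesbir), so the final letter is not what conditions the rule; the last vowel is.
"robrowal" has last vowel 'a'. The stems whose last vowel is 'a' (lupap → lulupap, vommodap → vovommodap) repeat the first consonant+vowel as a prefix.
The other patterns: stems whose last vowel is 'i' add -um; stems whose last vowel is 'o' delete the last vowel and add -ir.
So robrowal → rorobrowal.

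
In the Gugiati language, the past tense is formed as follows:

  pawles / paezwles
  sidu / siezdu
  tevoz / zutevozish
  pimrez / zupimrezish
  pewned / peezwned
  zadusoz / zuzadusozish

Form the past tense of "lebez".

zulebezish

pimrez and pawles both have last vowel 'e' yet inflect differently (zupimrezish, paezwles), so the last vowel is not what conditions the rule; the final letter is.
"lebez" ends in -z. The stems ending in -z (tevoz → zutevozish, pimrez → zupimrezish, zadusoz → zuzadusozish) add zu- … -ish around the stem.
The other pattern: stems ending in -d, -s or -u insert -ez- after the first vowel.
So lebez → zulebezish.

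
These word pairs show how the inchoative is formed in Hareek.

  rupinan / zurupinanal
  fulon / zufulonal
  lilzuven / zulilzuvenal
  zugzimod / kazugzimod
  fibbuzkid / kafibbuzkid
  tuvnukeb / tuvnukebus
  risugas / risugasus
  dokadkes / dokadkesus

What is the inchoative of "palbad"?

kapalbad

"palbad" ends in -d. The stems ending in -d (zugzimod → kazugzimod, fibbuzkid → kafibbuzkid) add the prefix ka-.
The other patterns: stems ending in -n add zu- … -al around the stem; stems ending in -b or -s add -us.
So palbad → kapalbad.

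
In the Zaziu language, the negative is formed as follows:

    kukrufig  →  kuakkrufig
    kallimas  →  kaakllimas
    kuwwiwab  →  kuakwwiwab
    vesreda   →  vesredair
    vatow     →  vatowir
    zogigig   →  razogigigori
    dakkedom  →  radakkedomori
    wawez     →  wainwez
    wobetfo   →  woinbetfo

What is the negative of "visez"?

kukrufig and zogigig both end in -g yet inflect differently (kuakkrufig, razogigigori), so the final letter is not what conditions the rule; the first letter is.
"visez" begins with v-. The stems beginning with v- (vesreda → vesredair, vatow → vatowir) add -ir.
The other patterns: stems beginning with k- insert -ak- after the first vowel; stems beginning with d- or z- add ra- … -ori around the stem; stems beginning with w- insert -in- after the first vowel.
So visez → visezir.

visezir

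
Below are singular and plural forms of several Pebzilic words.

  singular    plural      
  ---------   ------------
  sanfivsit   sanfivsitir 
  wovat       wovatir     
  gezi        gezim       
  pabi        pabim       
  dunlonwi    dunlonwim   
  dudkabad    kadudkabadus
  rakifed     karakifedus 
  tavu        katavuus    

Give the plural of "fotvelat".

fotvelatir

sanfivsit and gezi both have last vowel 'i' yet inflect differently (sanfivsitir, gezim), so the last vowel is not what conditions the rule; the final letter is.
"fotvelat" ends in -t. The stems ending in -t (sanfivsit → sanfivsitir, wovat → wovatir) add -ir.
So fotvelat → fotvelatir.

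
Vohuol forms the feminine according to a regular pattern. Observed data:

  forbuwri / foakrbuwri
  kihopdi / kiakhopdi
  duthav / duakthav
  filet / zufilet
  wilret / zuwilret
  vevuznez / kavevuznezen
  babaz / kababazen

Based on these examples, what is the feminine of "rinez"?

"rinez" ends in -z. The stems ending in -z (vevuznez → kavevuznezen, babaz → kababazen) add ka- … -en around the stem.
The other patterns: stems ending in -i or -v insert -ak- after the first vowel; stems ending in -t add the prefix zu-.
So rinez → karinezen.

karinezen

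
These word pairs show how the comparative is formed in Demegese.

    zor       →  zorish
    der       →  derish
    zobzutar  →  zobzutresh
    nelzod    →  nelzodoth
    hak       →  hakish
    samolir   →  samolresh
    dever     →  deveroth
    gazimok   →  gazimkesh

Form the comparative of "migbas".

der and dever both end in -r yet inflect differently (derish, deveroth), so the final letter is not what conditions the rule; the number of vowels is.
"migbas" has 2 vowels. The stems with 2 vowels (nelzod → nelzodoth, dever → deveroth) add -oth.
The other patterns: stems with 1 vowel add -ish; stems with 3 vowels delete the last vowel and add -esh.
So migbas → migbasoth.

migbasoth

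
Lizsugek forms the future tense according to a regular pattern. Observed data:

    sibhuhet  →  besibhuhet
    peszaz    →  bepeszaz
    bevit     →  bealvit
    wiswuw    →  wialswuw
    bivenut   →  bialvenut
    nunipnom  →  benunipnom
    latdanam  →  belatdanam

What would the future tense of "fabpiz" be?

faalbpiz

bivenut and sibhuhet both end in -t yet inflect differently (bialvenut, besibhuhet), so the final letter is not what conditions the rule; the last vowel is.
"fabpiz" has last vowel 'i'. The one such stem in the data (bevit → bealvit) inserts -al- after the first vowel (as do bivenut, wiswuw), so the same rule applies.
The other pattern: stems whose last vowel is 'a', 'e' or 'o' add the prefix be-.
So fabpiz → faalbpiz.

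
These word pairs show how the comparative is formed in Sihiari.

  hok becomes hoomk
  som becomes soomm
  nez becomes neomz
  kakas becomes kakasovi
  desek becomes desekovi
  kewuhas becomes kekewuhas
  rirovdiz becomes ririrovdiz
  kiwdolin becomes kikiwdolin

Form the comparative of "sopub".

hok and desek both end in -k yet inflect differently (hoomk, desekovi), so the final letter is not what conditions the rule; the number of vowels is.
"sopub" has 2 vowels. The stems with 2 vowels (kakas → kakasovi, desek → desekovi) add -ovi.
The other patterns: stems with 1 vowel insert -om- after the first vowel; stems with 3 vowels repeat the first consonant+vowel as a prefix.
So sopub → sopubovi.

sopubovi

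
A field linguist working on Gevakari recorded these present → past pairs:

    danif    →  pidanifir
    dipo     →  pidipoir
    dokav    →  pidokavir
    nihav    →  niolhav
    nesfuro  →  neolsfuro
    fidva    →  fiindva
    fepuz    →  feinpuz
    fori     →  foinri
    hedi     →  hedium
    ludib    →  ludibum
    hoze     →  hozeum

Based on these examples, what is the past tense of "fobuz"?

foinbuz

dokav and nihav both end in -v yet inflect differently (pidokavir, niolhav), so the final letter is not what conditions the rule; the first letter is.
"fobuz" begins with f-. The stems beginning with f- (fidva → fiindva, fepuz → feinpuz, fori → foinri) insert -in- after the first vowel.
So fobuz → foinbuz.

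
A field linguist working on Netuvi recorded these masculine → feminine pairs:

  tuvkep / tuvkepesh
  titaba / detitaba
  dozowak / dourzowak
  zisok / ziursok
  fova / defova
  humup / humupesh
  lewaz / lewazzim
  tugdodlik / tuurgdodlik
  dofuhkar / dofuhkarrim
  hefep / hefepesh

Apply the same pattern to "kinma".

"kinma" ends in -a. The stems ending in -a (fova → defova, titaba → detitaba) add the prefix de-.
The other patterns: stems ending in -k insert -ur- after the first vowel; stems ending in -p add -esh; stems ending in -r or -z double the final consonant and add -im.
So kinma → dekinma.

dekinma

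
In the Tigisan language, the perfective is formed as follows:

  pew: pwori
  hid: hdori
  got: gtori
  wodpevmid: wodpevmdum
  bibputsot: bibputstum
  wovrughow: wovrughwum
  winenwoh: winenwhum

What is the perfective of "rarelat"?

"rarelat" has 3 vowels. The stems with 3 vowels (wodpevmid → wodpevmdum, bibputsot → bibputstum, wovrughow → wovrughwum) delete the last vowel and add -um.
The other pattern: stems with 1 vowel delete the last vowel and add -ori.
So rarelat → rareltum.

rareltum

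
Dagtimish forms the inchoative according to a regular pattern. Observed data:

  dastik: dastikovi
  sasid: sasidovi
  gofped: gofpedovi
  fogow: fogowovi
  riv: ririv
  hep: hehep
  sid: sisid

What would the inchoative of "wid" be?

wiwid

"wid" has 1 vowel. The stems with 1 vowel (riv → ririv, hep → hehep, sid → sisid) repeat the first consonant+vowel as a prefix.
So wid → wiwid.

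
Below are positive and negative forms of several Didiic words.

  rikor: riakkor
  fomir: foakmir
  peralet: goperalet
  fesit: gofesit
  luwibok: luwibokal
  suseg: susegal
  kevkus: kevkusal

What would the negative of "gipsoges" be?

gipsogesal

"gipsoges" ends in -s. The one such stem in the data (kevkus → kevkusal) adds -al, so the same rule applies.
The other patterns: stems ending in -r insert -ak- after the first vowel; stems ending in -t add the prefix go-.
So gipsoges → gipsogesal.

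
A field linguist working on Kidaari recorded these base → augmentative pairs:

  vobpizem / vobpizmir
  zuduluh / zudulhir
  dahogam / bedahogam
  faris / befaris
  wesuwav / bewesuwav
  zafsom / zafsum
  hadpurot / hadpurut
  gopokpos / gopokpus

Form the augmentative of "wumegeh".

wumeghir

vobpizem and dahogam both end in -m yet inflect differently (vobpizmir, bedahogam), so the final letter is not what conditions the rule; the last vowel is.
"wumegeh" has last vowel 'e'. The one such stem in the data (vobpizem → vobpizmir) deletes the last vowel and adds -ir (as does zuduluh), so the same rule applies.
So wumegeh → wumeghir.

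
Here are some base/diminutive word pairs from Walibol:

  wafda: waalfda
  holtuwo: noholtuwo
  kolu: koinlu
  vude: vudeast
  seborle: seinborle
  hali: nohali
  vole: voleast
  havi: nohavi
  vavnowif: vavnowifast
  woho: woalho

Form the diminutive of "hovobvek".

nohovobvek

woho and holtuwo both end in -o yet inflect differently (woalho, noholtuwo), so the final letter is not what conditions the rule; the first letter is.
"hovobvek" begins with h-. The stems beginning with h- (hali → nohali, havi → nohavi, holtuwo → noholtuwo) add the prefix no-.
The other patterns: stems beginning with w- insert -al- after the first vowel; stems beginning with v- add -ast; stems beginning with k- or s- insert -in- after the first vowel.
So hovobvek → nohovobvek.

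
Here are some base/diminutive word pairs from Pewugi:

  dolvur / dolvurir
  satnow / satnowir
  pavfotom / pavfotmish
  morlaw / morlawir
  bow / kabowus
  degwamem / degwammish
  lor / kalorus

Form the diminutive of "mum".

bow and satnow both end in -w yet inflect differently (kabowus, satnowir), so the final letter is not what conditions the rule; the number of vowels is.
"mum" has 1 vowel. The stems with 1 vowel (bow → kabowus, lor → kalorus) add ka- … -us around the stem.
So mum → kamumus.

kamumus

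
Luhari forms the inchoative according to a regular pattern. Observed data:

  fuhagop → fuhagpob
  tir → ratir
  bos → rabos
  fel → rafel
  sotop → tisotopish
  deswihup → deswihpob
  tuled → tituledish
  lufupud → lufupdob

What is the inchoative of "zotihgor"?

zotihgrob

"zotihgor" has 3 vowels. The stems with 3 vowels (deswihup → deswihpob, fuhagop → fuhagpob, lufupud → lufupdob) delete the last vowel and add -ob.
So zotihgor → zotihgrob.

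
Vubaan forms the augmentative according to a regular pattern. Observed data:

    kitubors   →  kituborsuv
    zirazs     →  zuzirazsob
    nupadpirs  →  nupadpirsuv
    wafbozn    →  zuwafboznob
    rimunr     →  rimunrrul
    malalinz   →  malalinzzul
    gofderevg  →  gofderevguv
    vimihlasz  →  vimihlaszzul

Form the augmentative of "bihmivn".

zirazs and kitubors both end in -s yet inflect differently (zuzirazsob, kituborsuv), so the final letter is not what conditions the rule; the second-to-last letter is.
"bihmivn" has second-to-last letter 'v'. The one such stem in the data (gofderevg → gofderevguv) adds -uv, so the same rule applies.
The other patterns: stems whose second-to-last letter is 'z' add zu- … -ob around the stem; stems whose second-to-last letter is 'n' or 's' double the final consonant and add -ul.
So bihmivn → bihmivnuv.

bihmivnuv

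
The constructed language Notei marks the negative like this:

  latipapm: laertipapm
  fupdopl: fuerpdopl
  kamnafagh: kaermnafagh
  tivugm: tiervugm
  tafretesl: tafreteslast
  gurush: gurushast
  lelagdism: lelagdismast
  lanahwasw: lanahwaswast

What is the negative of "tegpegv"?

teergpegv

fupdopl and tafretesl both end in -l yet inflect differently (fuerpdopl, tafreteslast), so the final letter is not what conditions the rule; the second-to-last letter is.
"tegpegv" has second-to-last letter 'g'. The stems whose second-to-last letter is 'g' (kamnafagh → kaermnafagh, tivugm → tiervugm) insert -er- after the first vowel.
The other pattern: stems whose second-to-last letter is 's' add -ast.
So tegpegv → teergpegv.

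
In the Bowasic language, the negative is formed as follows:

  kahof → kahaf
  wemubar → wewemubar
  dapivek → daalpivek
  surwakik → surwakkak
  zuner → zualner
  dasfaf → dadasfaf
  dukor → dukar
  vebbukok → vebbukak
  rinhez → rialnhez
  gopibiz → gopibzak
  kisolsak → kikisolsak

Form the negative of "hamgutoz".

wemubar and zuner both end in -r yet inflect differently (wewemubar, zualner), so the final letter is not what conditions the rule; the last vowel is.
"hamgutoz" has last vowel 'o'. The stems whose last vowel is 'o' (vebbukok → vebbukak, kahof → kahaf, dukor → dukar) change the last vowel to 'a'.
So hamgutoz → hamgutaz.

hamgutaz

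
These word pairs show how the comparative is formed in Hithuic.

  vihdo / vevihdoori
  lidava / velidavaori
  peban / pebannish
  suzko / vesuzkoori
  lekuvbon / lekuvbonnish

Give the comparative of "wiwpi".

lekuvbon and vihdo both have last vowel 'o' yet inflect differently (lekuvbonnish, vevihdoori), so the last vowel is not what conditions the rule; whether the stem ends in a vowel or a consonant is.
"wiwpi" ends in a vowel. The stems ending in a vowel (vihdo → vevihdoori, suzko → vesuzkoori, lidava → velidavaori) add ve- … -ori around the stem.
So wiwpi → vewiwpiori.

vewiwpiori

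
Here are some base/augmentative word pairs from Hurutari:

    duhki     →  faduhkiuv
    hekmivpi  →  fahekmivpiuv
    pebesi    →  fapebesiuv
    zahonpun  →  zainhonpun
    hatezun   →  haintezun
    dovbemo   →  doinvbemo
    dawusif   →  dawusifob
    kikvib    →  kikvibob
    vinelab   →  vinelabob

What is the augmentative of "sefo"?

duhki and dawusif both have last vowel 'i' yet inflect differently (faduhkiuv, dawusifob), so the last vowel is not what conditions the rule; the final letter is.
"sefo" ends in -o. The one such stem in the data (dovbemo → doinvbemo) inserts -in- after the first vowel (as do zahonpun, hatezun), so the same rule applies.
The other patterns: stems ending in -i add fa- … -uv around the stem; stems ending in -b or -f add -ob.
So sefo → seinfo.

seinfo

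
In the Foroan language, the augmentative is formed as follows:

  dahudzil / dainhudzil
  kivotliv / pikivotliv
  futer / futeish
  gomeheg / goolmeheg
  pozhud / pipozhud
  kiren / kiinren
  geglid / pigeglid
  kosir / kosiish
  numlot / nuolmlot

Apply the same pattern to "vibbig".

"vibbig" ends in -g. The one such stem in the data (gomeheg → goolmeheg) inserts -ol- after the first vowel (as does numlot), so the same rule applies.
The other patterns: stems ending in -d or -v add the prefix pi-; stems ending in -r drop the final letter and add -ish; stems ending in -l or -n insert -in- after the first vowel.
So vibbig → violbbig.

violbbig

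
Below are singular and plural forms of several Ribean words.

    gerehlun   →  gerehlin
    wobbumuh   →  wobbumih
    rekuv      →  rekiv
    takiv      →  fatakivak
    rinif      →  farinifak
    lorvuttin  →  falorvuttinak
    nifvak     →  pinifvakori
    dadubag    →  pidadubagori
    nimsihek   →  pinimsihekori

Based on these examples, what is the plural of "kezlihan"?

pikezlihanori

"kezlihan" has last vowel 'a'. The stems whose last vowel is 'a' (nifvak → pinifvakori, dadubag → pidadubagori) add pi- … -ori around the stem.
The other patterns: stems whose last vowel is 'u' change the last vowel to 'i'; stems whose last vowel is 'i' add fa- … -ak around the stem.
So kezlihan → pikezlihanori.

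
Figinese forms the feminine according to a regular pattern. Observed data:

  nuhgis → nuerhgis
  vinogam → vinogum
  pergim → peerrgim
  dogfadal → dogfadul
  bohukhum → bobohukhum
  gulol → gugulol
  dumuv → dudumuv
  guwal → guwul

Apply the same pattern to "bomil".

pergim and bohukhum both end in -m yet inflect differently (peerrgim, bobohukhum), so the final letter is not what conditions the rule; the last vowel is.
"bomil" has last vowel 'i'. The stems whose last vowel is 'i' (nuhgis → nuerhgis, pergim → peerrgim) insert -er- after the first vowel.
The other patterns: stems whose last vowel is 'o' or 'u' repeat the first consonant+vowel as a prefix; stems whose last vowel is 'a' change the last vowel to 'u'.
So bomil → boermil.

boermil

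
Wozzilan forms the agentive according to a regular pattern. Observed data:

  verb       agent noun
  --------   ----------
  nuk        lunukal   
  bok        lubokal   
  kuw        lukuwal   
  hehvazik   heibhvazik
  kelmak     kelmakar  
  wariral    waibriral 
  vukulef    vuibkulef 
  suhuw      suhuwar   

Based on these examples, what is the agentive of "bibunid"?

nuk and kelmak both end in -k yet inflect differently (lunukal, kelmakar), so the final letter is not what conditions the rule; the number of vowels is.
"bibunid" has 3 vowels. The stems with 3 vowels (vukulef → vuibkulef, wariral → waibriral, hehvazik → heibhvazik) insert -ib- after the first vowel.
The other patterns: stems with 1 vowel add lu- … -al around the stem; stems with 2 vowels add -ar.
So bibunid → biibbunid.

biibbunid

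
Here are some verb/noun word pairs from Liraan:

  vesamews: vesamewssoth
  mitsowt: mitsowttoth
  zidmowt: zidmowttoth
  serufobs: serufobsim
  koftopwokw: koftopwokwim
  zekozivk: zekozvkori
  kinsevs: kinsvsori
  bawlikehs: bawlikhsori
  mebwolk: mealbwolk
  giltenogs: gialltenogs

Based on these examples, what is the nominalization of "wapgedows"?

"wapgedows" has second-to-last letter 'w'. The stems whose second-to-last letter is 'w' (vesamews → vesamewssoth, mitsowt → mitsowttoth, zidmowt → zidmowttoth) double the final consonant and add -oth.
The other patterns: stems whose second-to-last letter is 'b' or 'k' add -im; stems whose second-to-last letter is 'h' or 'v' delete the last vowel and add -ori; stems whose second-to-last letter is 'g' or 'l' insert -al- after the first vowel.
So wapgedows → wapgedowssoth.

wapgedowssoth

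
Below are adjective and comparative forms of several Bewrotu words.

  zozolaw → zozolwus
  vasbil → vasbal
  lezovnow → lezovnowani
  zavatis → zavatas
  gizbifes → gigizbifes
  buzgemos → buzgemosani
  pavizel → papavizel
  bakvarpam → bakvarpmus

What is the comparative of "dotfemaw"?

zavatis and buzgemos both end in -s yet inflect differently (zavatas, buzgemosani), so the final letter is not what conditions the rule; the last vowel is.
"dotfemaw" has last vowel 'a'. The stems whose last vowel is 'a' (bakvarpam → bakvarpmus, zozolaw → zozolwus) delete the last vowel and add -us.
So dotfemaw → dotfemwus.

dotfemwus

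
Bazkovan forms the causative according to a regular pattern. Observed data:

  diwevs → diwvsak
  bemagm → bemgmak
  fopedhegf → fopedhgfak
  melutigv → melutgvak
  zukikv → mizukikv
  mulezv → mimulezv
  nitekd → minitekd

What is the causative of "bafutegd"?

melutigv and zukikv both end in -v yet inflect differently (melutgvak, mizukikv), so the final letter is not what conditions the rule; the second-to-last letter is.
"bafutegd" has second-to-last letter 'g'. The stems whose second-to-last letter is 'g' (melutigv → melutgvak, fopedhegf → fopedhgfak, bemagm → bemgmak) delete the last vowel and add -ak.
The other pattern: stems whose second-to-last letter is 'k' or 'z' add the prefix mi-.
So bafutegd → bafutgdak.

bafutgdak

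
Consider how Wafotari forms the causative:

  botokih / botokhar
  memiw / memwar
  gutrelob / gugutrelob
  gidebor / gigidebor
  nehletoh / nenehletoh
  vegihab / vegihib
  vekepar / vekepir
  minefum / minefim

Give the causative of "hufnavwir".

botokih and nehletoh both end in -h yet inflect differently (botokhar, nenehletoh), so the final letter is not what conditions the rule; the last vowel is.
"hufnavwir" has last vowel 'i'. The stems whose last vowel is 'i' (botokih → botokhar, memiw → memwar) delete the last vowel and add -ar.
The other patterns: stems whose last vowel is 'o' repeat the first consonant+vowel as a prefix; stems whose last vowel is 'a' or 'u' change the last vowel to 'i'.
So hufnavwir → hufnavwrar.

hufnavwrar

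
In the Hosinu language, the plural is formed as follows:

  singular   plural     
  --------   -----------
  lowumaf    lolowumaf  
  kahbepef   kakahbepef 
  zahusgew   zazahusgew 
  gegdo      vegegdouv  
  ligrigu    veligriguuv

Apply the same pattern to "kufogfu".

vekufogfuuv

lowumaf and ligrigu both begin with l- yet inflect differently (lolowumaf, veligriguuv), so the first letter is not what conditions the rule; whether the stem ends in a vowel or a consonant is.
"kufogfu" ends in a vowel. The stems ending in a vowel (gegdo → vegegdouv, ligrigu → veligriguuv) add ve- … -uv around the stem.
So kufogfu → vekufogfuuv.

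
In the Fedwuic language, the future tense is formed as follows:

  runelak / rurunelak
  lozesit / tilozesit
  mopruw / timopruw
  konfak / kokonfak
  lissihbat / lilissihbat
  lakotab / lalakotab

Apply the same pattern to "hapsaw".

hahapsaw

"hapsaw" has last vowel 'a'. The stems whose last vowel is 'a' (konfak → kokonfak, lissihbat → lilissihbat, runelak → rurunelak) repeat the first consonant+vowel as a prefix.
So hapsaw → hahapsaw.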